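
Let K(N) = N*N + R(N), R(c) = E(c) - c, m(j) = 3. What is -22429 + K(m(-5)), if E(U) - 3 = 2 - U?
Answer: -22421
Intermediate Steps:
E(U) = 5 - U (E(U) = 3 + (2 - U) = 5 - U)
R(c) = 5 - 2*c (R(c) = (5 - c) - c = 5 - 2*c)
K(N) = 5 + N**2 - 2*N (K(N) = N*N + (5 - 2*N) = N**2 + (5 - 2*N) = 5 + N**2 - 2*N)
-22429 + K(m(-5)) = -22429 + (5 + 3**2 - 2*3) = -22429 + (5 + 9 - 6) = -22429 + 8 = -22421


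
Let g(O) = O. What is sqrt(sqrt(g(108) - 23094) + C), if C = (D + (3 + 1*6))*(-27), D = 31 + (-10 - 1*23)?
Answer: sqrt(-189 + 3*I*sqrt(2554)) ≈ 5.1621 + 14.685*I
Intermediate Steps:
D = -2 (D = 31 + (-10 - 23) = 31 - 33 = -2)
C = -189 (C = (-2 + (3 + 1*6))*(-27) = (-2 + (3 + 6))*(-27) = (-2 + 9)*(-27) = 7*(-27) = -189)
sqrt(sqrt(g(108) - 23094) + C) = sqrt(sqrt(108 - 23094) - 189) = sqrt(sqrt(-22986) - 189) = sqrt(3*I*sqrt(2554) - 189) = sqrt(-189 + 3*I*sqrt(2554))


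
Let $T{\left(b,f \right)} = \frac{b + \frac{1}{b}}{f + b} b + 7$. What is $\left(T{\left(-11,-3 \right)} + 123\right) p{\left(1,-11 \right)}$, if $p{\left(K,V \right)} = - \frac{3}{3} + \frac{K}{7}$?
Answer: $- \frac{5094}{49} \approx -103.96$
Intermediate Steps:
$p{\left(K,V \right)} = -1 + \frac{K}{7}$ ($p{\left(K,V \right)} = \left(-3\right) \frac{1}{3} + K \frac{1}{7} = -1 + \frac{K}{7}$)
$T{\left(b,f \right)} = 7 + \frac{b \left(b + \frac{1}{b}\right)}{b + f}$ ($T{\left(b,f \right)} = \frac{b + \frac{1}{b}}{b + f} b + 7 = \frac{b \left(b + \frac{1}{b}\right)}{b + f} + 7 = 7 + \frac{b \left(b + \frac{1}{b}\right)}{b + f}$)
$\left(T{\left(-11,-3 \right)} + 123\right) p{\left(1,-11 \right)} = \left(\frac{1 + \left(-11\right)^{2} + 7 \left(-11\right) + 7 \left(-3\right)}{-11 - 3} + 123\right) \left(-1 + \frac{1}{7} \cdot 1\right) = \left(\frac{1 + 121 - 77 - 21}{-14} + 123\right) \left(-1 + \frac{1}{7}\right) = \left(\left(- \frac{1}{14}\right) 24 + 123\right) \left(- \frac{6}{7}\right) = \left(- \frac{12}{7} + 123\right) \left(- \frac{6}{7}\right) = \frac{849}{7} \left(- \frac{6}{7}\right) = - \frac{5094}{49}$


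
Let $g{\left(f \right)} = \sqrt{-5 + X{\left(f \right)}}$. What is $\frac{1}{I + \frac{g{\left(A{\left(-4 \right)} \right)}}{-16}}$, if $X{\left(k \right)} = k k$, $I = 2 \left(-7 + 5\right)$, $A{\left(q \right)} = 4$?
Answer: $- \frac{1024}{4085} + \frac{16 \sqrt{11}}{4085} \approx -0.23768$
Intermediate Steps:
$I = -4$ ($I = 2 \left(-2\right) = -4$)
$X{\left(k \right)} = k^{2}$
$g{\left(f \right)} = \sqrt{-5 + f^{2}}$
$\frac{1}{I + \frac{g{\left(A{\left(-4 \right)} \right)}}{-16}} = \frac{1}{-4 + \frac{\sqrt{-5 + 4^{2}}}{-16}} = \frac{1}{-4 + \sqrt{-5 + 16} \left(- \frac{1}{16}\right)} = \frac{1}{-4 + \sqrt{11} \left(- \frac{1}{16}\right)} = \frac{1}{-4 - \frac{\sqrt{11}}{16}}$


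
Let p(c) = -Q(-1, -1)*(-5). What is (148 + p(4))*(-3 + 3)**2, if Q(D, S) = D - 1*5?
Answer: 0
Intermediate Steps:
Q(D, S) = -5 + D (Q(D, S) = D - 5 = -5 + D)
p(c) = -30 (p(c) = -(-5 - 1)*(-5) = -1*(-6)*(-5) = 6*(-5) = -30)
(148 + p(4))*(-3 + 3)**2 = (148 - 30)*(-3 + 3)**2 = 118*0**2 = 118*0 = 0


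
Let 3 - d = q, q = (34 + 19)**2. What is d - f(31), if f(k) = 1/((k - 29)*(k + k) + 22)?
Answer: -409677/146 ≈ -2806.0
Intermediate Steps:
q = 2809 (q = 53**2 = 2809)
f(k) = 1/(22 + 2*k*(-29 + k)) (f(k) = 1/((-29 + k)*(2*k) + 22) = 1/(2*k*(-29 + k) + 22) = 1/(22 + 2*k*(-29 + k)))
d = -2806 (d = 3 - 1*2809 = 3 - 2809 = -2806)
d - f(31) = -2806 - 1/(2*(11 + 31**2 - 29*31)) = -2806 - 1/(2*(11 + 961 - 899)) = -2806 - 1/(2*73) = -2806 - 1*1/146 = -2806 - 1/146 = -409677/146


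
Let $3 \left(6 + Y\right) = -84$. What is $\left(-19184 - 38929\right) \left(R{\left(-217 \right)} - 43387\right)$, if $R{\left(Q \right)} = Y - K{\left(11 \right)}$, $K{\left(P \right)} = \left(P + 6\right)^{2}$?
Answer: $2540119230$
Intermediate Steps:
$K{\left(P \right)} = \left(6 + P\right)^{2}$
$Y = -34$ ($Y = -6 + \frac{1}{3} \left(-84\right) = -6 - 28 = -34$)
$R{\left(Q \right)} = -323$ ($R{\left(Q \right)} = -34 - \left(6 + 11\right)^{2} = -34 - 17^{2} = -34 - 289 = -323$)
$\left(-19184 - 38929\right) \left(R{\left(-217 \right)} - 43387\right) = \left(-19184 - 38929\right) \left(-323 - 43387\right) = \left(-58113\right) \left(-43710\right) = 2540119230$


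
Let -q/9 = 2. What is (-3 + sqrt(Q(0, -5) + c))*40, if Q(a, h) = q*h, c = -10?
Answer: -120 + 160*sqrt(5) ≈ 237.77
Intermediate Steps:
q = -18 (q = -9*2 = -18)
Q(a, h) = -18*h
(-3 + sqrt(Q(0, -5) + c))*40 = (-3 + sqrt(-18*(-5) - 10))*40 = (-3 + sqrt(90 - 10))*40 = (-3 + sqrt(80))*40 = (-3 + 4*sqrt(5))*40 = -120 + 160*sqrt(5)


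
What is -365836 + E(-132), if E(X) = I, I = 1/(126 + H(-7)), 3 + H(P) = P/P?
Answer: -45363663/124 ≈ -3.6584e+5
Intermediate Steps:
H(P) = -2 (H(P) = -3 + P/P = -3 + 1 = -2)
I = 1/124 (I = 1/(126 - 2) = 1/124 ≈ 0.0080645)
E(X) = 1/124
-365836 + E(-132) = -365836 + 1/124 = -45363663/124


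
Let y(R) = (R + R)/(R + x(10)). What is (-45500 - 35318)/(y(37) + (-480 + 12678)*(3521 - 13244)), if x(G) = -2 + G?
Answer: 1818405/2668525928 ≈ 0.00068143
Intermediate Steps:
y(R) = 2*R/(8 + R) (y(R) = (R + R)/(R + (-2 + 10)) = (2*R)/(R + 8) = (2*R)/(8 + R) = 2*R/(8 + R))
(-45500 - 35318)/(y(37) + (-480 + 12678)*(3521 - 13244)) = (-45500 - 35318)/(2*37/(8 + 37) + (-480 + 12678)*(3521 - 13244)) = -80818/(2*37/45 + 12198*(-9723)) = -80818/(2*37*(1/45) - 118601154) = -80818/(74/45 - 118601154) = -80818/(-5337051856/45) = -80818*(-45/5337051856) = 1818405/2668525928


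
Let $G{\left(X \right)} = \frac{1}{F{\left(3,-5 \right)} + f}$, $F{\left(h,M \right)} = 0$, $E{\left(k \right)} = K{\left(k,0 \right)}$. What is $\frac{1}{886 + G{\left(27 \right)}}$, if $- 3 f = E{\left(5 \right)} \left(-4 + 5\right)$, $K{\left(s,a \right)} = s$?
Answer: $\frac{5}{4427} \approx 0.0011294$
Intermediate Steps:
$E{\left(k \right)} = k$
$f = - \frac{5}{3}$ ($f = - \frac{5 \left(-4 + 5\right)}{3} = - \frac{5 \cdot 1}{3} = \left(- \frac{1}{3}\right) 5 = - \frac{5}{3} \approx -1.6667$)
$G{\left(X \right)} = - \frac{3}{5}$ ($G{\left(X \right)} = \frac{1}{0 - \frac{5}{3}} = \frac{1}{- \frac{5}{3}} = - \frac{3}{5}$)
$\frac{1}{886 + G{\left(27 \right)}} = \frac{1}{886 - \frac{3}{5}} = \frac{1}{\frac{4427}{5}} = \frac{5}{4427}$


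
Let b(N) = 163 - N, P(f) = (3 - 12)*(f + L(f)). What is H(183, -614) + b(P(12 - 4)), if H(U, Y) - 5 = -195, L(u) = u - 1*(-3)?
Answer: 144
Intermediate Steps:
L(u) = 3 + u (L(u) = u + 3 = 3 + u)
H(U, Y) = -190 (H(U, Y) = 5 - 195 = -190)
P(f) = -27 - 18*f (P(f) = (3 - 12)*(f + (3 + f)) = -9*(3 + 2*f) = -27 - 18*f)
H(183, -614) + b(P(12 - 4)) = -190 + (163 - (-27 - 18*(12 - 4))) = -190 + (163 - (-27 - 18*8)) = -190 + (163 - (-27 - 144)) = -190 + (163 - 1*(-171)) = -190 + (163 + 171) = -190 + 334 = 144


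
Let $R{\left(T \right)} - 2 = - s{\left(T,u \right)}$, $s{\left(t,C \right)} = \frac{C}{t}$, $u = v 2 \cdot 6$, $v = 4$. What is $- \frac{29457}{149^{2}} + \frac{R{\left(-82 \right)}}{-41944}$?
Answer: $- \frac{25329837017}{19089574252} \approx -1.3269$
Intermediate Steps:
$u = 48$ ($u = 4 \cdot 2 \cdot 6 = 8 \cdot 6 = 48$)
$R{\left(T \right)} = 2 - \frac{48}{T}$
$- \frac{29457}{149^{2}} + \frac{R{\left(-82 \right)}}{-41944} = - \frac{29457}{149^{2}} + \frac{2 - \frac{48}{-82}}{-41944} = - \frac{29457}{22201} + \left(2 - - \frac{24}{41}\right) \left(- \frac{1}{41944}\right) = \left(-29457\right) \frac{1}{22201} + \left(2 + \frac{24}{41}\right) \left(- \frac{1}{41944}\right) = - \frac{29457}{22201} + \frac{106}{41} \left(- \frac{1}{41944}\right) = - \frac{29457}{22201} - \frac{53}{859852} = - \frac{25329837017}{19089574252}$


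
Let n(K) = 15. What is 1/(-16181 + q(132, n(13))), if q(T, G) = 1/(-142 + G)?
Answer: -127/2054988 ≈ -6.1801e-5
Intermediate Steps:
1/(-16181 + q(132, n(13))) = 1/(-16181 + 1/(-142 + 15)) = 1/(-16181 + 1/(-127)) = 1/(-16181 - 1/127) = 1/(-2054988/127) = -127/2054988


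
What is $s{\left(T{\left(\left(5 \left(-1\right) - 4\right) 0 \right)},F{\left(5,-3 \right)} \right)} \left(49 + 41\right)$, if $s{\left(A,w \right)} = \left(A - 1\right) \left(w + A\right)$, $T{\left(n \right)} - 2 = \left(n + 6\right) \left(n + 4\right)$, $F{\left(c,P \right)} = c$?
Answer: $69750$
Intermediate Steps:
$T{\left(n \right)} = 2 + \left(4 + n\right) \left(6 + n\right)$ ($T{\left(n \right)} = 2 + \left(n + 6\right) \left(n + 4\right) = 2 + \left(6 + n\right) \left(4 + n\right) = 2 + \left(4 + n\right) \left(6 + n\right)$)
$s{\left(A,w \right)} = \left(-1 + A\right) \left(A + w\right)$
$s{\left(T{\left(\left(5 \left(-1\right) - 4\right) 0 \right)},F{\left(5,-3 \right)} \right)} \left(49 + 41\right) = \left(\left(26 + \left(\left(5 \left(-1\right) - 4\right) 0\right)^{2} + 10 \left(5 \left(-1\right) - 4\right) 0\right)^{2} - \left(26 + \left(\left(5 \left(-1\right) - 4\right) 0\right)^{2} + 10 \left(5 \left(-1\right) - 4\right) 0\right) - 5 + \left(26 + \left(\left(5 \left(-1\right) - 4\right) 0\right)^{2} + 10 \left(5 \left(-1\right) - 4\right) 0\right) 5\right) \left(49 + 41\right) = \left(\left(26 + \left(\left(-5 - 4\right) 0\right)^{2} + 10 \left(-5 - 4\right) 0\right)^{2} - \left(26 + \left(\left(-5 - 4\right) 0\right)^{2} + 10 \left(-5 - 4\right) 0\right) - 5 + \left(26 + \left(\left(-5 - 4\right) 0\right)^{2} + 10 \left(-5 - 4\right) 0\right) 5\right) 90 = \left(\left(26 + \left(\left(-9\right) 0\right)^{2} + 10 \left(\left(-9\right) 0\right)\right)^{2} - \left(26 + \left(\left(-9\right) 0\right)^{2} + 10 \left(\left(-9\right) 0\right)\right) - 5 + \left(26 + \left(\left(-9\right) 0\right)^{2} + 10 \left(\left(-9\right) 0\right)\right) 5\right) 90 = \left(\left(26 + 0^{2} + 10 \cdot 0\right)^{2} - \left(26 + 0^{2} + 10 \cdot 0\right) - 5 + \left(26 + 0^{2} + 10 \cdot 0\right) 5\right) 90 = \left(\left(26 + 0 + 0\right)^{2} - \left(26 + 0 + 0\right) - 5 + \left(26 + 0 + 0\right) 5\right) 90 = \left(26^{2} - 26 - 5 + 26 \cdot 5\right) 90 = \left(676 - 26 - 5 + 130\right) 90 = 775 \cdot 90 = 69750$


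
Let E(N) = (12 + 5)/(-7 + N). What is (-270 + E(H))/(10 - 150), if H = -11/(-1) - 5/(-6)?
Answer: 276/145 ≈ 1.9034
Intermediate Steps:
H = 71/6 (H = -11*(-1) - 5*(-1/6) = 11 + 5/6 = 71/6 ≈ 11.833)
E(N) = 17/(-7 + N)
(-270 + E(H))/(10 - 150) = (-270 + 17/(-7 + 71/6))/(10 - 150) = (-270 + 17/(29/6))/(-140) = (-270 + 17*(6/29))*(-1/140) = (-270 + 102/29)*(-1/140) = -7728/29*(-1/140) = 276/145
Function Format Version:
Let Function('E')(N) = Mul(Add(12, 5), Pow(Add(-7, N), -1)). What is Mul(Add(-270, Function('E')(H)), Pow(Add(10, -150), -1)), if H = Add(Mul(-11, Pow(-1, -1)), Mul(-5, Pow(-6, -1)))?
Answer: Rational(276, 145) ≈ 1.9034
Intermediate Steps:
H = Rational(71, 6) (H = Add(Mul(-11, -1), Mul(-5, Rational(-1, 6))) = Add(11, Rational(5, 6)) = Rational(71, 6) ≈ 11.833)
Function('E')(N) = Mul(17, Pow(Add(-7, N), -1))
Mul(Add(-270, Function('E')(H)), Pow(Add(10, -150), -1)) = Mul(Add(-270, Mul(17, Pow(Add(-7, Rational(71, 6)), -1))), Pow(Add(10, -150), -1)) = Mul(Add(-270, Mul(17, Pow(Rational(29, 6), -1))), Pow(-140, -1)) = Mul(Add(-270, Mul(17, Rational(6, 29))), Rational(-1, 140)) = Mul(Add(-270, Rational(102, 29)), Rational(-1, 140)) = Mul(Rational(-7728, 29), Rational(-1, 140)) = Rational(276, 145)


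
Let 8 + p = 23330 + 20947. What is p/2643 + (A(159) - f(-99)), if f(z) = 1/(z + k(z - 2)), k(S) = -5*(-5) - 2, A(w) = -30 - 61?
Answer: -14911901/200868 ≈ -74.237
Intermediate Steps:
A(w) = -91
k(S) = 23 (k(S) = 25 - 2 = 23)
f(z) = 1/(23 + z) (f(z) = 1/(z + 23) = 1/(23 + z))
p = 44269 (p = -8 + (23330 + 20947) = -8 + 44277 = 44269)
p/2643 + (A(159) - f(-99)) = 44269/2643 + (-91 - 1/(23 - 99)) = 44269*(1/2643) + (-91 - 1/(-76)) = 44269/2643 + (-91 - 1*(-1/76)) = 44269/2643 + (-91 + 1/76) = 44269/2643 - 6915/76 = -14911901/200868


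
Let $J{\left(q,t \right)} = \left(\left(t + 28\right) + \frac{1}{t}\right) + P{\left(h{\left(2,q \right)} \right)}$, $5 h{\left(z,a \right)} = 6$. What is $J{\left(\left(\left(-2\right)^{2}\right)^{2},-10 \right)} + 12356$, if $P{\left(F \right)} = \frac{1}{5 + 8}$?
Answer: $\frac{1608617}{130} \approx 12374.0$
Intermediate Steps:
$h{\left(z,a \right)} = \frac{6}{5}$ ($h{\left(z,a \right)} = \frac{1}{5} \cdot 6 = \frac{6}{5}$)
$P{\left(F \right)} = \frac{1}{13}$
$J{\left(q,t \right)} = \frac{365}{13} + t + \frac{1}{t}$ ($J{\left(q,t \right)} = \left(\left(t + 28\right) + \frac{1}{t}\right) + \frac{1}{13} = \left(\left(28 + t\right) + \frac{1}{t}\right) + \frac{1}{13} = \left(28 + t + \frac{1}{t}\right) + \frac{1}{13} = \frac{365}{13} + t + \frac{1}{t}$)
$J{\left(\left(\left(-2\right)^{2}\right)^{2},-10 \right)} + 12356 = \left(\frac{365}{13} - 10 + \frac{1}{-10}\right) + 12356 = \left(\frac{365}{13} - 10 - \frac{1}{10}\right) + 12356 = \frac{2337}{130} + 12356 = \frac{1608617}{130}$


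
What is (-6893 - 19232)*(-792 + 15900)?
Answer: -394696500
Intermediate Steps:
(-6893 - 19232)*(-792 + 15900) = -26125*15108 = -394696500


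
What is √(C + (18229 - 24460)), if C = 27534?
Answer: 9*√263 ≈ 145.96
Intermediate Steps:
√(C + (18229 - 24460)) = √(27534 + (18229 - 24460)) = √(27534 - 6231) = √21303 = 9*√263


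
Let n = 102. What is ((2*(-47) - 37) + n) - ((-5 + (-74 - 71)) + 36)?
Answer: 85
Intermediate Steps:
((2*(-47) - 37) + n) - ((-5 + (-74 - 71)) + 36) = ((2*(-47) - 37) + 102) - ((-5 + (-74 - 71)) + 36) = ((-94 - 37) + 102) - ((-5 - 145) + 36) = (-131 + 102) - (-150 + 36) = -29 - 1*(-114) = -29 + 114 = 85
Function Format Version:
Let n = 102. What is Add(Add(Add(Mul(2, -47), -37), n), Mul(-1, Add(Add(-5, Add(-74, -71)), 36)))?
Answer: 85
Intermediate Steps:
Add(Add(Add(Mul(2, -47), -37), n), Mul(-1, Add(Add(-5, Add(-74, -71)), 36))) = Add(Add(Add(Mul(2, -47), -37), 102), Mul(-1, Add(Add(-5, Add(-74, -71)), 36))) = Add(Add(Add(-94, -37), 102), Mul(-1, Add(Add(-5, -145), 36))) = Add(Add(-131, 102), Mul(-1, Add(-150, 36))) = Add(-29, Mul(-1, -114)) = Add(-29, 114) = 85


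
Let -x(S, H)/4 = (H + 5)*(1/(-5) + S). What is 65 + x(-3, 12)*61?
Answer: 66693/5 ≈ 13339.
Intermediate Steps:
x(S, H) = -4*(5 + H)*(-⅕ + S) (x(S, H) = -4*(H + 5)*(1/(-5) + S) = -4*(5 + H)*(-⅕ + S))
65 + x(-3, 12)*61 = 65 + (4 - 20*(-3) + (⅘)*12 - 4*12*(-3))*61 = 65 + (4 + 60 + 48/5 + 144)*61 = 65 + (1088/5)*61 = 65 + 66368/5 = 66693/5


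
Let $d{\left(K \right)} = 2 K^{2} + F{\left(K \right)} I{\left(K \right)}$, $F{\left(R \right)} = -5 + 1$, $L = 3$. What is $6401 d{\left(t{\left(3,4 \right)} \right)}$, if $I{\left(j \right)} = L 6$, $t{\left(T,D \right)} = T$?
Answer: $-345654$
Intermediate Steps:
$I{\left(j \right)} = 18$ ($I{\left(j \right)} = 3 \cdot 6 = 18$)
$F{\left(R \right)} = -4$
$d{\left(K \right)} = -72 + 2 K^{2}$ ($d{\left(K \right)} = 2 K^{2} - 72 = -72 + 2 K^{2}$)
$6401 d{\left(t{\left(3,4 \right)} \right)} = 6401 \left(-72 + 2 \cdot 3^{2}\right) = 6401 \left(-72 + 2 \cdot 9\right) = 6401 \left(-72 + 18\right) = 6401 \left(-54\right) = -345654$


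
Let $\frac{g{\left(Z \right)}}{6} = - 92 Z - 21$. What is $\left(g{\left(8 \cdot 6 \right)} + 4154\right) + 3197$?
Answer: $-19271$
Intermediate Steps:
$g{\left(Z \right)} = -126 - 552 Z$ ($g{\left(Z \right)} = 6 \left(- 92 Z - 21\right) = 6 \left(-21 - 92 Z\right) = -126 - 552 Z$)
$\left(g{\left(8 \cdot 6 \right)} + 4154\right) + 3197 = \left(\left(-126 - 552 \cdot 8 \cdot 6\right) + 4154\right) + 3197 = \left(\left(-126 - 26496\right) + 4154\right) + 3197 = \left(-26622 + 4154\right) + 3197 = -22468 + 3197 = -19271$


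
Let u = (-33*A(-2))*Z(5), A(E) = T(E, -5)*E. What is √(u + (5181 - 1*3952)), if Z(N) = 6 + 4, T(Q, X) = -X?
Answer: √4529 ≈ 67.298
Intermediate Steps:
Z(N) = 10
A(E) = 5*E (A(E) = (-1*(-5))*E = 5*E)
u = 3300 (u = -165*(-2)*10 = -33*(-10)*10 = 330*10 = 3300)
√(u + (5181 - 1*3952)) = √(3300 + (5181 - 1*3952)) = √(3300 + (5181 - 3952)) = √(3300 + 1229) = √4529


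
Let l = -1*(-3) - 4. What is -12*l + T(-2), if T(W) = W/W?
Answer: 13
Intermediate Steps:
T(W) = 1
l = -1 (l = 3 - 4 = -1)
-12*l + T(-2) = -12*(-1) + 1 = 12 + 1 = 13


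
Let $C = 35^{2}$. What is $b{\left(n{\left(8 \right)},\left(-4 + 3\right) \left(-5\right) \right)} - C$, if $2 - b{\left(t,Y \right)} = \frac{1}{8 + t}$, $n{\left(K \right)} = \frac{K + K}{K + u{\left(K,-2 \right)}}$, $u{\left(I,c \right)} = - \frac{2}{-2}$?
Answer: $- \frac{107633}{88} \approx -1223.1$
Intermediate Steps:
$u{\left(I,c \right)} = 1$ ($u{\left(I,c \right)} = \left(-2\right) \left(- \frac{1}{2}\right) = 1$)
$n{\left(K \right)} = \frac{2 K}{1 + K}$ ($n{\left(K \right)} = \frac{K + K}{K + 1} = \frac{2 K}{1 + K}$)
$b{\left(t,Y \right)} = 2 - \frac{1}{8 + t}$
$C = 1225$
$b{\left(n{\left(8 \right)},\left(-4 + 3\right) \left(-5\right) \right)} - C = \frac{15 + 2 \cdot 2 \cdot 8 \frac{1}{1 + 8}}{8 + 2 \cdot 8 \frac{1}{1 + 8}} - 1225 = \frac{15 + 2 \cdot 2 \cdot 8 \cdot \frac{1}{9}}{8 + 2 \cdot 8 \cdot \frac{1}{9}} - 1225 = \frac{15 + 2 \cdot \frac{16}{9}}{8 + \frac{16}{9}} - 1225 = \frac{15 + \frac{32}{9}}{\frac{88}{9}} - 1225 = \frac{9}{88} \cdot \frac{167}{9} - 1225 = \frac{167}{88} - 1225 = - \frac{107633}{88}$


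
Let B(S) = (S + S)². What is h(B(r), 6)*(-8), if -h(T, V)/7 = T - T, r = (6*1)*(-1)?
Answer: 0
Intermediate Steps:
r = -6 (r = 6*(-1) = -6)
B(S) = 4*S² (B(S) = (2*S)² = 4*S²)
h(T, V) = 0 (h(T, V) = -7*(T - T) = -7*0 = 0)
h(B(r), 6)*(-8) = 0*(-8) = 0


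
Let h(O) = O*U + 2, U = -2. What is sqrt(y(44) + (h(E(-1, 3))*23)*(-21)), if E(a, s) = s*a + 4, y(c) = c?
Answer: 2*sqrt(11) ≈ 6.6332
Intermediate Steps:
E(a, s) = 4 + a*s (E(a, s) = a*s + 4 = 4 + a*s)
h(O) = 2 - 2*O (h(O) = O*(-2) + 2 = -2*O + 2 = 2 - 2*O)
sqrt(y(44) + (h(E(-1, 3))*23)*(-21)) = sqrt(44 + ((2 - 2*(4 - 1*3))*23)*(-21)) = sqrt(44 + ((2 - 2*(4 - 3))*23)*(-21)) = sqrt(44 + ((2 - 2*1)*23)*(-21)) = sqrt(44 + ((2 - 2)*23)*(-21)) = sqrt(44 + (0*23)*(-21)) = sqrt(44 + 0*(-21)) = sqrt(44 + 0) = sqrt(44) = 2*sqrt(11)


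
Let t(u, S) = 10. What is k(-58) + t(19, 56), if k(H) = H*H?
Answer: 3374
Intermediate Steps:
k(H) = H**2
k(-58) + t(19, 56) = (-58)**2 + 10 = 3364 + 10 = 3374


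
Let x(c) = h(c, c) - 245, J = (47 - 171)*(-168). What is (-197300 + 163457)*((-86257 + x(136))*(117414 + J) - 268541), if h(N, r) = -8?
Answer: 404759911023843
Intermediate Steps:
J = 20832 (J = -124*(-168) = 20832)
x(c) = -253 (x(c) = -8 - 245 = -253)
(-197300 + 163457)*((-86257 + x(136))*(117414 + J) - 268541) = (-197300 + 163457)*((-86257 - 253)*(117414 + 20832) - 268541) = -33843*(-86510*138246 - 268541) = -33843*(-11959661460 - 268541) = -33843*(-11959930001) = 404759911023843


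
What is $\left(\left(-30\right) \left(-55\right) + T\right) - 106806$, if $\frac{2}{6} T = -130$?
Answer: $-105546$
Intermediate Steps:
$T = -390$ ($T = 3 \left(-130\right) = -390$)
$\left(\left(-30\right) \left(-55\right) + T\right) - 106806 = \left(\left(-30\right) \left(-55\right) - 390\right) - 106806 = \left(1650 - 390\right) - 106806 = 1260 - 106806 = -105546$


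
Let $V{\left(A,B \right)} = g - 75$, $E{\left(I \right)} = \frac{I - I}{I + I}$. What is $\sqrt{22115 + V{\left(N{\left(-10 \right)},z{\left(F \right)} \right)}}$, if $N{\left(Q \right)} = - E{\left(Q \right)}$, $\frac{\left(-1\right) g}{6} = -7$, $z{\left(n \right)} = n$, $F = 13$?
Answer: $\sqrt{22082} \approx 148.6$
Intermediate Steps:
$E{\left(I \right)} = 0$ ($E{\left(I \right)} = \frac{0}{2 I} = 0 \frac{1}{2 I} = 0$)
$g = 42$ ($g = \left(-6\right) \left(-7\right) = 42$)
$N{\left(Q \right)} = 0$ ($N{\left(Q \right)} = \left(-1\right) 0 = 0$)
$V{\left(A,B \right)} = -33$ ($V{\left(A,B \right)} = 42 - 75 = -33$)
$\sqrt{22115 + V{\left(N{\left(-10 \right)},z{\left(F \right)} \right)}} = \sqrt{22115 - 33} = \sqrt{22082}$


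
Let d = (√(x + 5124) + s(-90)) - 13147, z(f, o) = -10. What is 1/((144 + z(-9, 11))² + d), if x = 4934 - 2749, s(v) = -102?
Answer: 4707/22148540 - √7309/22148540 ≈ 0.00020866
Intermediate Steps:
x = 2185
d = -13249 + √7309 (d = (√(2185 + 5124) - 102) - 13147 = (√7309 - 102) - 13147 = (-102 + √7309) - 13147 = -13249 + √7309 ≈ -13164.)
1/((144 + z(-9, 11))² + d) = 1/((144 - 10)² + (-13249 + √7309)) = 1/(134² + (-13249 + √7309)) = 1/(17956 + (-13249 + √7309)) = 1/(4707 + √7309)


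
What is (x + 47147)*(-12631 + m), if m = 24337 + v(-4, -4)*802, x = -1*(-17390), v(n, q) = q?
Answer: 548435426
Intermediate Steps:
x = 17390
m = 21129 (m = 24337 - 4*802 = 24337 - 3208 = 21129)
(x + 47147)*(-12631 + m) = (17390 + 47147)*(-12631 + 21129) = 64537*8498 = 548435426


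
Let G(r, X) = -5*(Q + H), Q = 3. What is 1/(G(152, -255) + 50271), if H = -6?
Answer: 1/50286 ≈ 1.9886e-5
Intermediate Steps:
G(r, X) = 15 (G(r, X) = -5*(3 - 6) = -5*(-3) = 15)
1/(G(152, -255) + 50271) = 1/(15 + 50271) = 1/50286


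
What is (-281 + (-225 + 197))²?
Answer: 95481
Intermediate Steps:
(-281 + (-225 + 197))² = (-281 - 28)² = (-309)² = 95481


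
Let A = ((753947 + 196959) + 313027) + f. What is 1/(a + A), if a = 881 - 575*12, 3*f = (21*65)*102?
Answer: 1/1304324 ≈ 7.6668e-7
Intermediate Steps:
f = 46410 (f = ((21*65)*102)/3 = (1365*102)/3 = (1/3)*139230 = 46410)
A = 1310343 (A = ((753947 + 196959) + 313027) + 46410 = (950906 + 313027) + 46410 = 1263933 + 46410 = 1310343)
a = -6019 (a = 881 - 6900 = -6019)
1/(a + A) = 1/(-6019 + 1310343) = 1/1304324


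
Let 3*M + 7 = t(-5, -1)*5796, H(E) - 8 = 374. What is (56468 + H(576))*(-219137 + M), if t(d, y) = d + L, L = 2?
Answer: -12787573700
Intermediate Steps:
H(E) = 382 (H(E) = 8 + 374 = 382)
t(d, y) = 2 + d (t(d, y) = d + 2 = 2 + d)
M = -17395/3 (M = -7/3 + ((2 - 5)*5796)/3 = -7/3 + (-3*5796)/3 = -7/3 + (1/3)*(-17388) = -7/3 - 5796 = -17395/3 ≈ -5798.3)
(56468 + H(576))*(-219137 + M) = (56468 + 382)*(-219137 - 17395/3) = 56850*(-674806/3) = -12787573700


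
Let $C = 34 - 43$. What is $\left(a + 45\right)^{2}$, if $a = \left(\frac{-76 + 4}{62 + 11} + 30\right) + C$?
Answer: $\frac{22524516}{5329} \approx 4226.8$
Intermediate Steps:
$C = -9$ ($C = 34 - 43 = -9$)
$a = \frac{1461}{73}$ ($a = \left(\frac{-76 + 4}{62 + 11} + 30\right) - 9 = \left(- \frac{72}{73} + 30\right) - 9 = \frac{2118}{73} - 9 = \frac{1461}{73} \approx 20.014$)
$\left(a + 45\right)^{2} = \left(\frac{1461}{73} + 45\right)^{2} = \left(\frac{4746}{73}\right)^{2} = \frac{22524516}{5329}$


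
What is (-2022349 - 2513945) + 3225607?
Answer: -1310687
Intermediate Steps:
(-2022349 - 2513945) + 3225607 = -4536294 + 3225607 = -1310687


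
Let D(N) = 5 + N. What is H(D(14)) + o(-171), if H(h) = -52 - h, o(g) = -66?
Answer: -137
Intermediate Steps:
H(D(14)) + o(-171) = (-52 - (5 + 14)) - 66 = (-52 - 1*19) - 66 = (-52 - 19) - 66 = -71 - 66 = -137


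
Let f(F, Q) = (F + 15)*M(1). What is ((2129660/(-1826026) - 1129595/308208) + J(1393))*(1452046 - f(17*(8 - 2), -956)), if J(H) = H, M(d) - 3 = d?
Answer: 283513335342597133333/140698955352 ≈ 2.0150e+9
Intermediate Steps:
M(d) = 3 + d
f(F, Q) = 60 + 4*F (f(F, Q) = (F + 15)*(3 + 1) = (15 + F)*4 = 60 + 4*F)
((2129660/(-1826026) - 1129595/308208) + J(1393))*(1452046 - f(17*(8 - 2), -956)) = ((2129660/(-1826026) - 1129595/308208) + 1393)*(1452046 - (60 + 4*(17*(8 - 2)))) = ((2129660*(-1/1826026) - 1129595*1/308208) + 1393)*(1452046 - (60 + 4*(17*6))) = ((-1064830/913013 - 1129595/308208) + 1393)*(1452046 - (60 + 4*102)) = (-1359524044375/281397910704 + 1393)*(1452046 - (60 + 408)) = 390627765566297*(1452046 - 1*468)/281397910704 = 390627765566297*(1452046 - 468)/281397910704 = (390627765566297/281397910704)*1451578 = 283513335342597133333/140698955352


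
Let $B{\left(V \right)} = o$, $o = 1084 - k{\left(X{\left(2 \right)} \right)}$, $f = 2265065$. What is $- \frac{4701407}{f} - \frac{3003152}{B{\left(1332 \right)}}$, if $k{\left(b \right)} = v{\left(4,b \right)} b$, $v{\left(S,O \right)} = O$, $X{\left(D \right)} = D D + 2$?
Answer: $- \frac{850907694927}{296723515} \approx -2867.7$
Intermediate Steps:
$X{\left(D \right)} = 2 + D^{2}$ ($X{\left(D \right)} = D^{2} + 2 = 2 + D^{2}$)
$k{\left(b \right)} = b^{2}$ ($k{\left(b \right)} = b b = b^{2}$)
$o = 1048$ ($o = 1084 - \left(2 + 2^{2}\right)^{2} = 1084 - \left(2 + 4\right)^{2} = 1084 - 6^{2} = 1084 - 36 = 1048$)
$B{\left(V \right)} = 1048$
$- \frac{4701407}{f} - \frac{3003152}{B{\left(1332 \right)}} = - \frac{4701407}{2265065} - \frac{3003152}{1048} = \left(-4701407\right) \frac{1}{2265065} - \frac{375394}{131} = - \frac{4701407}{2265065} - \frac{375394}{131} = - \frac{850907694927}{296723515}$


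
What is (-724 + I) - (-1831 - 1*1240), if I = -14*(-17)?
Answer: 2585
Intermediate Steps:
I = 238
(-724 + I) - (-1831 - 1*1240) = (-724 + 238) - (-1831 - 1*1240) = -486 - (-1831 - 1240) = -486 - 1*(-3071) = -486 + 3071 = 2585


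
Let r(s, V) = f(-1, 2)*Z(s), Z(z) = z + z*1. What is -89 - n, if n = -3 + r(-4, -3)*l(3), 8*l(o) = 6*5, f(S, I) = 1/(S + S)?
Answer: -101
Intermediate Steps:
f(S, I) = 1/(2*S)
Z(z) = 2*z (Z(z) = z + z = 2*z)
l(o) = 15/4 (l(o) = (6*5)/8 = (1/8)*30 = 15/4)
r(s, V) = -s (r(s, V) = ((1/2)/(-1))*(2*s) = ((1/2)*(-1))*(2*s) = -s)
n = 12 (n = -3 - 1*(-4)*(15/4) = -3 + 4*(15/4) = -3 + 15 = 12)
-89 - n = -89 - 1*12 = -89 - 12 = -101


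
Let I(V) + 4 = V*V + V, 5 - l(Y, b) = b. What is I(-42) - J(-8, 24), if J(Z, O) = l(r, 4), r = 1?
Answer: 1717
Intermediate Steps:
l(Y, b) = 5 - b
J(Z, O) = 1 (J(Z, O) = 5 - 1*4 = 5 - 4 = 1)
I(V) = -4 + V + V**2 (I(V) = -4 + (V*V + V) = -4 + (V**2 + V) = -4 + (V + V**2) = -4 + V + V**2)
I(-42) - J(-8, 24) = (-4 - 42 + (-42)**2) - 1*1 = (-4 - 42 + 1764) - 1 = 1718 - 1 = 1717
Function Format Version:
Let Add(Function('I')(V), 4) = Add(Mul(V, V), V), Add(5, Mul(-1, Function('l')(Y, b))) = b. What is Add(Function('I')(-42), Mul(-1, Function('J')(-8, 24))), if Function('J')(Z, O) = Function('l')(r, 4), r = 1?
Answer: 1717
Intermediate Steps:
Function('l')(Y, b) = Add(5, Mul(-1, b))
Function('J')(Z, O) = 1 (Function('J')(Z, O) = Add(5, Mul(-1, 4)) = Add(5, -4) = 1)
Function('I')(V) = Add(-4, V, Pow(V, 2)) (Function('I')(V) = Add(-4, Add(Mul(V, V), V)) = Add(-4, Add(Pow(V, 2), V)) = Add(-4, Add(V, Pow(V, 2))) = Add(-4, V, Pow(V, 2)))
Add(Function('I')(-42), Mul(-1, Function('J')(-8, 24))) = Add(Add(-4, -42, Pow(-42, 2)), Mul(-1, 1)) = Add(Add(-4, -42, 1764), -1) = Add(1718, -1) = 1717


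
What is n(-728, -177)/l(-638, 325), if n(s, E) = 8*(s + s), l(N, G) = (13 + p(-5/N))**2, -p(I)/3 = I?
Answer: -4741248512/68541841 ≈ -69.173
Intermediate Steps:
p(I) = -3*I
l(N, G) = (13 + 15/N)**2 (l(N, G) = (13 - (-15)/N)**2 = (13 + 15/N)**2)
n(s, E) = 16*s (n(s, E) = 8*(2*s) = 16*s)
n(-728, -177)/l(-638, 325) = (16*(-728))/(((15 + 13*(-638))**2/(-638)**2)) = -11648*407044/(15 - 8294)**2 = -11648/((1/407044)*(-8279)**2) = -11648/((1/407044)*68541841) = -11648/68541841/407044 = -11648*407044/68541841 = -4741248512/68541841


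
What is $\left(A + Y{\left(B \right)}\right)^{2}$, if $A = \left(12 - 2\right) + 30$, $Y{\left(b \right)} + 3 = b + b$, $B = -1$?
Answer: $1225$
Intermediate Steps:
$Y{\left(b \right)} = -3 + 2 b$ ($Y{\left(b \right)} = -3 + \left(b + b\right) = -3 + 2 b$)
$A = 40$ ($A = 10 + 30 = 40$)
$\left(A + Y{\left(B \right)}\right)^{2} = \left(40 + \left(-3 + 2 \left(-1\right)\right)\right)^{2} = \left(40 - 5\right)^{2} = 35^{2} = 1225$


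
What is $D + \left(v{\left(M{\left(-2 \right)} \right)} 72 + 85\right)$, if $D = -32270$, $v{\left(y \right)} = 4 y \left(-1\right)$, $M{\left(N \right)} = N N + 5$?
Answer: $-34777$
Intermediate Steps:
$M{\left(N \right)} = 5 + N^{2}$ ($M{\left(N \right)} = N^{2} + 5 = 5 + N^{2}$)
$v{\left(y \right)} = - 4 y$
$D + \left(v{\left(M{\left(-2 \right)} \right)} 72 + 85\right) = -32270 + \left(- 4 \left(5 + \left(-2\right)^{2}\right) 72 + 85\right) = -32270 + \left(- 4 \left(5 + 4\right) 72 + 85\right) = -32270 + \left(\left(-4\right) 9 \cdot 72 + 85\right) = -32270 + \left(\left(-36\right) 72 + 85\right) = -32270 + \left(-2592 + 85\right) = -32270 - 2507 = -34777$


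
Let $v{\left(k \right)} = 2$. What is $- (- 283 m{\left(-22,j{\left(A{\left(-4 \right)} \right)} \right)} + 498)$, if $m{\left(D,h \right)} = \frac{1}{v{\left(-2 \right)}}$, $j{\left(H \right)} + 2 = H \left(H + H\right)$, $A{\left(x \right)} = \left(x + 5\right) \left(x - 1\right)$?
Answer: $- \frac{713}{2} \approx -356.5$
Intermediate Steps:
$A{\left(x \right)} = \left(-1 + x\right) \left(5 + x\right)$ ($A{\left(x \right)} = \left(5 + x\right) \left(-1 + x\right) = \left(-1 + x\right) \left(5 + x\right)$)
$j{\left(H \right)} = -2 + 2 H^{2}$ ($j{\left(H \right)} = -2 + H \left(H + H\right) = -2 + H 2 H = -2 + 2 H^{2}$)
$m{\left(D,h \right)} = \frac{1}{2}$
$- (- 283 m{\left(-22,j{\left(A{\left(-4 \right)} \right)} \right)} + 498) = - (\left(-283\right) \frac{1}{2} + 498) = - (- \frac{283}{2} + 498) = \left(-1\right) \frac{713}{2} = - \frac{713}{2}$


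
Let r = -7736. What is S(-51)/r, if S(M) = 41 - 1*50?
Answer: 9/7736 ≈ 0.0011634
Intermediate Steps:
S(M) = -9 (S(M) = 41 - 50 = -9)
S(-51)/r = -9/(-7736) = -9*(-1/7736) = 9/7736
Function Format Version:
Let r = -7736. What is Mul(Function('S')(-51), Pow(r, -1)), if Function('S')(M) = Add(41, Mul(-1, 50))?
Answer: Rational(9, 7736) ≈ 0.0011634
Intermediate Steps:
Function('S')(M) = -9 (Function('S')(M) = Add(41, -50) = -9)
Mul(Function('S')(-51), Pow(r, -1)) = Mul(-9, Pow(-7736, -1)) = Mul(-9, Rational(-1, 7736)) = Rational(9, 7736)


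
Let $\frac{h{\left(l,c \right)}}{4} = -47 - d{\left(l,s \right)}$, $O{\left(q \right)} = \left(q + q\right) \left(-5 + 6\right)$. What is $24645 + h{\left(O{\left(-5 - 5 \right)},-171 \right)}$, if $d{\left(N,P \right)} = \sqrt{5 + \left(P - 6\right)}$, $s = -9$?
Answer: $24457 - 4 i \sqrt{10} \approx 24457.0 - 12.649 i$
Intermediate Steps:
$O{\left(q \right)} = 2 q$ ($O{\left(q \right)} = 2 q 1 = 2 q$)
$d{\left(N,P \right)} = \sqrt{-1 + P}$ ($d{\left(N,P \right)} = \sqrt{5 + \left(P - 6\right)} = \sqrt{5 + \left(-6 + P\right)} = \sqrt{-1 + P}$)
$h{\left(l,c \right)} = -188 - 4 i \sqrt{10}$ ($h{\left(l,c \right)} = 4 \left(-47 - \sqrt{-1 - 9}\right) = 4 \left(-47 - \sqrt{-10}\right) = 4 \left(-47 - i \sqrt{10}\right) = -188 - 4 i \sqrt{10}$)
$24645 + h{\left(O{\left(-5 - 5 \right)},-171 \right)} = 24645 - \left(188 + 4 i \sqrt{10}\right) = 24457 - 4 i \sqrt{10}$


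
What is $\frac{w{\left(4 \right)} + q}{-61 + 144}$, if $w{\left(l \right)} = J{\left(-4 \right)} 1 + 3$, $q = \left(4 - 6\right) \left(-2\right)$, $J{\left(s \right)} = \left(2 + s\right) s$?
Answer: $\frac{15}{83} \approx 0.18072$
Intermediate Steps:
$J{\left(s \right)} = s \left(2 + s\right)$
$q = 4$ ($q = \left(-2\right) \left(-2\right) = 4$)
$w{\left(l \right)} = 11$ ($w{\left(l \right)} = - 4 \left(2 - 4\right) 1 + 3 = \left(-4\right) \left(-2\right) 1 + 3 = 8 \cdot 1 + 3 = 8 + 3 = 11$)
$\frac{w{\left(4 \right)} + q}{-61 + 144} = \frac{11 + 4}{-61 + 144} = \frac{15}{83}$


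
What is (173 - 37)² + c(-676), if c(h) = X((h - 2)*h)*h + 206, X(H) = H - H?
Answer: 18702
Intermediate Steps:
X(H) = 0
c(h) = 206 (c(h) = 0*h + 206 = 0 + 206 = 206)
(173 - 37)² + c(-676) = (173 - 37)² + 206 = 136² + 206 = 18496 + 206 = 18702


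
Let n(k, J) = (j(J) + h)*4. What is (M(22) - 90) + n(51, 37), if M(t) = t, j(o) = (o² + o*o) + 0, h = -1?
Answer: 10880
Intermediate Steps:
j(o) = 2*o² (j(o) = (o² + o²) + 0 = 2*o² + 0 = 2*o²)
n(k, J) = -4 + 8*J² (n(k, J) = (2*J² - 1)*4 = (-1 + 2*J²)*4 = -4 + 8*J²)
(M(22) - 90) + n(51, 37) = (22 - 90) + (-4 + 8*37²) = -68 + (-4 + 8*1369) = -68 + (-4 + 10952) = -68 + 10948 = 10880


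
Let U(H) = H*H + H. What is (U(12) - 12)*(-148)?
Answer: -21312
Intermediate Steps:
U(H) = H + H**2 (U(H) = H**2 + H = H + H**2)
(U(12) - 12)*(-148) = (12*(1 + 12) - 12)*(-148) = (12*13 - 12)*(-148) = (156 - 12)*(-148) = 144*(-148) = -21312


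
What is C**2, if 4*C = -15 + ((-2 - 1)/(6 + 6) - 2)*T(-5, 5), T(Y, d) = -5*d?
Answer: 27225/256 ≈ 106.35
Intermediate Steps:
C = 165/16 (C = (-15 + ((-2 - 1)/(6 + 6) - 2)*(-5*5))/4 = (-15 + (-3/12 - 2)*(-25))/4 = (-15 + (-3*1/12 - 2)*(-25))/4 = (-15 + (-1/4 - 2)*(-25))/4 = (-15 - 9/4*(-25))/4 = (-15 + 225/4)/4 = (1/4)*(165/4) = 165/16 ≈ 10.313)
C**2 = (165/16)**2 = 27225/256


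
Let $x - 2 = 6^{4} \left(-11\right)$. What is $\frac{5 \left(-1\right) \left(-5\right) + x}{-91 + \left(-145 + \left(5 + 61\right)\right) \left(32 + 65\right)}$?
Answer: $\frac{14229}{7754} \approx 1.8351$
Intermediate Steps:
$x = -14254$ ($x = 2 + 6^{4} \left(-11\right) = 2 + 1296 \left(-11\right) = 2 - 14256 = -14254$)
$\frac{5 \left(-1\right) \left(-5\right) + x}{-91 + \left(-145 + \left(5 + 61\right)\right) \left(32 + 65\right)} = \frac{5 \left(-1\right) \left(-5\right) - 14254}{-91 + \left(-145 + \left(5 + 61\right)\right) \left(32 + 65\right)} = \frac{\left(-5\right) \left(-5\right) - 14254}{-91 + \left(-145 + 66\right) 97} = \frac{25 - 14254}{-91 - 7663} = - \frac{14229}{-91 - 7663} = - \frac{14229}{-7754} = \left(-14229\right) \left(- \frac{1}{7754}\right) = \frac{14229}{7754}$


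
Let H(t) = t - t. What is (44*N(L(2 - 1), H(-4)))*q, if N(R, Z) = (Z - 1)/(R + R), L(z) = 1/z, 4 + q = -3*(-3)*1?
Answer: -110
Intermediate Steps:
H(t) = 0
q = 5 (q = -4 - 3*(-3)*1 = -4 + 9*1 = -4 + 9 = 5)
N(R, Z) = (-1 + Z)/(2*R) (N(R, Z) = (-1 + Z)/((2*R)) = (-1 + Z)*(1/(2*R)) = (-1 + Z)/(2*R))
(44*N(L(2 - 1), H(-4)))*q = (44*((-1 + 0)/(2*(1/(2 - 1)))))*5 = (44*((1/2)*(-1)/1/1))*5 = (44*((1/2)*(-1)/1))*5 = (44*((1/2)*1*(-1)))*5 = (44*(-1/2))*5 = -22*5 = -110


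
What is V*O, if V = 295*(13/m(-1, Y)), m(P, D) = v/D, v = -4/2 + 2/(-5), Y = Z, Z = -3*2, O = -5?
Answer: -95875/2 ≈ -47938.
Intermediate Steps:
Z = -6
Y = -6
v = -12/5 (v = -4*1/2 + 2*(-1/5) = -2 - 2/5 = -12/5 ≈ -2.4000)
m(P, D) = -12/(5*D)
V = 19175/2 (V = 295*(13/((-12/5/(-6)))) = 295*(13/((-12/5*(-1/6)))) = 295*(13/(2/5)) = 295*(13*(5/2)) = 295*(65/2) = 19175/2 ≈ 9587.5)
V*O = (19175/2)*(-5) = -95875/2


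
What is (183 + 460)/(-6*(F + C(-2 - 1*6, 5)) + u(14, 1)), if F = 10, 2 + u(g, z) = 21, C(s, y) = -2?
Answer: -643/29 ≈ -22.172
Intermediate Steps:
u(g, z) = 19 (u(g, z) = -2 + 21 = 19)
(183 + 460)/(-6*(F + C(-2 - 1*6, 5)) + u(14, 1)) = (183 + 460)/(-6*(10 - 2) + 19) = 643/(-6*8 + 19) = 643/(-48 + 19) = 643/(-29) = 643*(-1/29) = -643/29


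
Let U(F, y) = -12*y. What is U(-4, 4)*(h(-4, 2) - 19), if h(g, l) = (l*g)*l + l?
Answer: 1584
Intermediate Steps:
h(g, l) = l + g*l² (h(g, l) = (g*l)*l + l = g*l² + l = l + g*l²)
U(-4, 4)*(h(-4, 2) - 19) = (-12*4)*(2*(1 - 4*2) - 19) = -48*(2*(1 - 8) - 19) = -48*(2*(-7) - 19) = -48*(-14 - 19) = -48*(-33) = 1584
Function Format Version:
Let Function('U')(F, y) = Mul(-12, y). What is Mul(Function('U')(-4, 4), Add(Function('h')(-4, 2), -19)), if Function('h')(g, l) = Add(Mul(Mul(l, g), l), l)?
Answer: 1584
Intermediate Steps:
Function('h')(g, l) = Add(l, Mul(g, Pow(l, 2))) (Function('h')(g, l) = Add(Mul(Mul(g, l), l), l) = Add(Mul(g, Pow(l, 2)), l) = Add(l, Mul(g, Pow(l, 2))))
Mul(Function('U')(-4, 4), Add(Function('h')(-4, 2), -19)) = Mul(Mul(-12, 4), Add(Mul(2, Add(1, Mul(-4, 2))), -19)) = Mul(-48, Add(Mul(2, Add(1, -8)), -19)) = Mul(-48, Add(Mul(2, -7), -19)) = Mul(-48, Add(-14, -19)) = Mul(-48, -33) = 1584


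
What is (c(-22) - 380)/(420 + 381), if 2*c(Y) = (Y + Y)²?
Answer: 196/267 ≈ 0.73408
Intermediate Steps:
c(Y) = 2*Y² (c(Y) = (Y + Y)²/2 = (2*Y)²/2 = (4*Y²)/2 = 2*Y²)
(c(-22) - 380)/(420 + 381) = (2*(-22)² - 380)/(420 + 381) = (2*484 - 380)/801 = (968 - 380)*(1/801) = 588*(1/801) = 196/267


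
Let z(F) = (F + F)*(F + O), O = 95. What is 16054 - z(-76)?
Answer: 18942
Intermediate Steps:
z(F) = 2*F*(95 + F) (z(F) = (F + F)*(F + 95) = (2*F)*(95 + F) = 2*F*(95 + F))
16054 - z(-76) = 16054 - 2*(-76)*(95 - 76) = 16054 - 2*(-76)*19 = 16054 - 1*(-2888) = 16054 + 2888 = 18942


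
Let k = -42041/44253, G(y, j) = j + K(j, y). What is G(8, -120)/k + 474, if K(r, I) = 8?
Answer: 24883770/42041 ≈ 591.89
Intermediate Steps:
G(y, j) = 8 + j (G(y, j) = j + 8 = 8 + j)
k = -42041/44253 (k = -42041*1/44253 = -42041/44253 ≈ -0.95002)
G(8, -120)/k + 474 = (8 - 120)/(-42041/44253) + 474 = -112*(-44253/42041) + 474 = 4956336/42041 + 474 = 24883770/42041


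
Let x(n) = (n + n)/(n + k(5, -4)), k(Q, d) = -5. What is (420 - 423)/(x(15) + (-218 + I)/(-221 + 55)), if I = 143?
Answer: -166/191 ≈ -0.86911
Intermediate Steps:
x(n) = 2*n/(-5 + n) (x(n) = (n + n)/(n - 5) = (2*n)/(-5 + n) = 2*n/(-5 + n))
(420 - 423)/(x(15) + (-218 + I)/(-221 + 55)) = (420 - 423)/(2*15/(-5 + 15) + (-218 + 143)/(-221 + 55)) = -3/(2*15/10 - 75/(-166)) = -3/(2*15*(⅒) - 75*(-1/166)) = -3/(3 + 75/166) = -3/573/166 = -3*166/573 = -166/191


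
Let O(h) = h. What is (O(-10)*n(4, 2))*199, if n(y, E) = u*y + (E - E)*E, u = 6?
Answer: -47760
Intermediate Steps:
n(y, E) = 6*y (n(y, E) = 6*y + (E - E)*E = 6*y + 0*E = 6*y + 0 = 6*y)
(O(-10)*n(4, 2))*199 = -60*4*199 = -10*24*199 = -240*199 = -47760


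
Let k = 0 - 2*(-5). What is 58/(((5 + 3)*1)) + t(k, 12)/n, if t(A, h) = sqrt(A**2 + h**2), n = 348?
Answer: 29/4 + sqrt(61)/174 ≈ 7.2949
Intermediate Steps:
k = 10 (k = 0 + 10 = 10)
58/(((5 + 3)*1)) + t(k, 12)/n = 58/(((5 + 3)*1)) + sqrt(10**2 + 12**2)/348 = 58/((8*1)) + sqrt(100 + 144)*(1/348) = 58/8 + sqrt(244)*(1/348) = 58*(1/8) + (2*sqrt(61))*(1/348) = 29/4 + sqrt(61)/174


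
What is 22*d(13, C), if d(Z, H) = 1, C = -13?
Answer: 22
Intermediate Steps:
22*d(13, C) = 22*1 = 22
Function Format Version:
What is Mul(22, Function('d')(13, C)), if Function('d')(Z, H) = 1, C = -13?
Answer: 22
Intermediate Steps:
Mul(22, Function('d')(13, C)) = Mul(22, 1) = 22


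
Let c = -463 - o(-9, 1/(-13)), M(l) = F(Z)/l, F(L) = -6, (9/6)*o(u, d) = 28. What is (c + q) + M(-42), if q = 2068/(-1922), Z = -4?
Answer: -9739346/20181 ≈ -482.60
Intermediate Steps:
o(u, d) = 56/3 (o(u, d) = (⅔)*28 = 56/3)
M(l) = -6/l
q = -1034/961 (q = 2068*(-1/1922) = -1034/961 ≈ -1.0760)
c = -1445/3 (c = -463 - 1*56/3 = -463 - 56/3 = -1445/3 ≈ -481.67)
(c + q) + M(-42) = (-1445/3 - 1034/961) - 6/(-42) = -1391747/2883 - 6*(-1/42) = -1391747/2883 + ⅐ = -9739346/20181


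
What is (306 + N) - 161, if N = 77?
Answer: 222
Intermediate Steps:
(306 + N) - 161 = (306 + 77) - 161 = 383 - 161 = 222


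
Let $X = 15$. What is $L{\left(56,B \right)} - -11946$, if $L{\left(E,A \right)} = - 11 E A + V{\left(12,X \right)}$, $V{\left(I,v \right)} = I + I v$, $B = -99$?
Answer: $73122$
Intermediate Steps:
$L{\left(E,A \right)} = 192 - 11 A E$ ($L{\left(E,A \right)} = - 11 E A + 12 \left(1 + 15\right) = - 11 A E + 12 \cdot 16 = - 11 A E + 192 = 192 - 11 A E$)
$L{\left(56,B \right)} - -11946 = \left(192 - \left(-1089\right) 56\right) - -11946 = \left(192 + 60984\right) + 11946 = 61176 + 11946 = 73122$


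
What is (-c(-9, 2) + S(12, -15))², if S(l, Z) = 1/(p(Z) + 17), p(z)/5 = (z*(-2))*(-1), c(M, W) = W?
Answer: 71289/17689 ≈ 4.0301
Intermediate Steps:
p(z) = 10*z (p(z) = 5*((z*(-2))*(-1)) = 5*(-2*z*(-1)) = 5*(2*z) = 10*z)
S(l, Z) = 1/(17 + 10*Z) (S(l, Z) = 1/(10*Z + 17) = 1/(17 + 10*Z))
(-c(-9, 2) + S(12, -15))² = (-1*2 + 1/(17 + 10*(-15)))² = (-2 + 1/(17 - 150))² = (-2 + 1/(-133))² = (-2 - 1/133)² = (-267/133)² = 71289/17689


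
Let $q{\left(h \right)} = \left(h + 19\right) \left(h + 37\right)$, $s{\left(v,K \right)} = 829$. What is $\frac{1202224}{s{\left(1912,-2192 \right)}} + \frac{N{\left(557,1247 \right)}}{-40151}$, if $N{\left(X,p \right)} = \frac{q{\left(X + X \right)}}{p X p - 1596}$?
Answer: $\frac{41808930839723385801}{28829572248621643} \approx 1450.2$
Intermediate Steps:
$q{\left(h \right)} = \left(19 + h\right) \left(37 + h\right)$
$N{\left(X,p \right)} = \frac{703 + 4 X^{2} + 112 X}{-1596 + X p^{2}}$ ($N{\left(X,p \right)} = \frac{703 + \left(X + X\right)^{2} + 56 \left(X + X\right)}{p X p - 1596} = \frac{703 + \left(2 X\right)^{2} + 56 \cdot 2 X}{X p p - 1596} = \frac{703 + 4 X^{2} + 112 X}{X p^{2} - 1596} = \frac{703 + 4 X^{2} + 112 X}{-1596 + X p^{2}}$)
$\frac{1202224}{s{\left(1912,-2192 \right)}} + \frac{N{\left(557,1247 \right)}}{-40151} = \frac{1202224}{829} + \frac{\frac{1}{-1596 + 557 \cdot 1247^{2}} \left(703 + 4 \cdot 557^{2} + 112 \cdot 557\right)}{-40151} = 1202224 \cdot \frac{1}{829} + \frac{703 + 4 \cdot 310249 + 62384}{-1596 + 557 \cdot 1555009} \left(- \frac{1}{40151}\right) = \frac{1202224}{829} + \frac{703 + 1240996 + 62384}{-1596 + 866140013} \left(- \frac{1}{40151}\right) = \frac{1202224}{829} + \frac{1}{866138417} \cdot 1304083 \left(- \frac{1}{40151}\right) = \frac{1202224}{829} + \frac{1304083}{866138417} \left(- \frac{1}{40151}\right) = \frac{1202224}{829} - \frac{1304083}{34776323580967} = \frac{41808930839723385801}{28829572248621643}$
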